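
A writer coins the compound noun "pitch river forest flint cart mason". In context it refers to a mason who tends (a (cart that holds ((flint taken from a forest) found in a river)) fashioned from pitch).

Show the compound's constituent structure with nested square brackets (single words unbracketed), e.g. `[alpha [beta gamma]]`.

[[pitch [[river [forest flint]] cart]] mason]

Overall it is a kind of mason; the modifier is "pitch river forest flint cart".
"pitch river forest flint cart" → head "cart" (specifically "river forest flint cart"), modifier "pitch".
"river forest flint cart" → head "cart", modifier "river forest flint".
"river forest flint" → head "flint" (specifically "forest flint"), modifier "river".
"forest flint" → head "flint", modifier "forest".
Assembled: [[pitch [[river [forest flint]] cart]] mason].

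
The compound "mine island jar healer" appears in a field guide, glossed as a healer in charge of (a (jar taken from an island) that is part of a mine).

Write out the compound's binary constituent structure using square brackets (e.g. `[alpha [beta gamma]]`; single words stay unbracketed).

[[mine [island jar]] healer]

The outermost head in the paraphrase is "healer", modified by "mine island jar".
"mine island jar" → head "jar" (specifically "island jar"), modifier "mine".
"island jar" → head "jar", modifier "island".
Assembled: [[mine [island jar]] healer].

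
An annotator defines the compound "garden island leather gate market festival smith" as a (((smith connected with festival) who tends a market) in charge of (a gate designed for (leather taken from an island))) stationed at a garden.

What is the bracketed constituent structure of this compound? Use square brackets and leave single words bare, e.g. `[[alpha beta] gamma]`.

[garden [[[island leather] gate] [market [festival smith]]]]

Whole compound: head "smith" (specifically "island leather gate market festival smith"), modifier "garden".
Within "island leather gate market festival smith", the head is "smith" (specifically "market festival smith") and the modifier is "island leather gate".
Within "island leather gate", the head is "gate" and the modifier is "island leather".
Within "island leather", the head is "leather" and the modifier is "island".
Within "market festival smith", the head is "smith" (specifically "festival smith") and the modifier is "market".
Within "festival smith", the head is "smith" and the modifier is "festival".
Putting it together: [garden [[[island leather] gate] [market [festival smith]]]].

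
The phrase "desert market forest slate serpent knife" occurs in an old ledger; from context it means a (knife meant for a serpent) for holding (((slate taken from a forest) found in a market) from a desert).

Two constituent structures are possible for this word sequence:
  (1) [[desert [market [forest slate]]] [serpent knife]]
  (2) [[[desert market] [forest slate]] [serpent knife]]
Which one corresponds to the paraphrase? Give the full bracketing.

The paraphrase's head is the "knife" part ("serpent knife"); its modifier is "desert market forest slate".
That top-level split, carried through the inner groups, gives [[desert [market [forest slate]]] [serpent knife]].

[[desert [market [forest slate]]] [serpent knife]]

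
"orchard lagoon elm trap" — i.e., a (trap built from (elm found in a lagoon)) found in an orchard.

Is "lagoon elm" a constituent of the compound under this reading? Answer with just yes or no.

yes

The paraphrase groups the words so that "lagoon elm" is one unit: it corresponds to a single parenthesized sub-phrase.
The full structure is [orchard [[lagoon elm] trap]], in which [lagoon elm] is a constituent.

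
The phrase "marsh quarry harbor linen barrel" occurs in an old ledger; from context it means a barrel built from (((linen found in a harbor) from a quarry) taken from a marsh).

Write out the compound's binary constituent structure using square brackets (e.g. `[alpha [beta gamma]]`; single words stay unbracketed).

[[marsh [quarry [harbor linen]]] barrel]

At the top level: head "barrel"; modifier "marsh quarry harbor linen".
Within "marsh quarry harbor linen", the head is "linen" (specifically "quarry harbor linen") and the modifier is "marsh".
Within "quarry harbor linen", the head is "linen" (specifically "harbor linen") and the modifier is "quarry".
Within "harbor linen", the head is "linen" and the modifier is "harbor".
Assembled: [[marsh [quarry [harbor linen]]] barrel].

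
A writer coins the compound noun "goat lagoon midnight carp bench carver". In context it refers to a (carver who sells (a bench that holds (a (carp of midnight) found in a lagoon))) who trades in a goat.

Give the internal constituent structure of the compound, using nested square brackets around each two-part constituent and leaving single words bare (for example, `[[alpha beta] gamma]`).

[goat [[[lagoon [midnight carp]] bench] carver]]

At the top level: head "carver" (specifically "lagoon midnight carp bench carver"); modifier "goat".
"lagoon midnight carp bench carver" → head "carver", modifier "lagoon midnight carp bench".
"lagoon midnight carp bench" → head "bench", modifier "lagoon midnight carp".
"lagoon midnight carp" → head "carp" (specifically "midnight carp"), modifier "lagoon".
"midnight carp" → head "carp", modifier "midnight".
Assembled: [goat [[[lagoon [midnight carp]] bench] carver]].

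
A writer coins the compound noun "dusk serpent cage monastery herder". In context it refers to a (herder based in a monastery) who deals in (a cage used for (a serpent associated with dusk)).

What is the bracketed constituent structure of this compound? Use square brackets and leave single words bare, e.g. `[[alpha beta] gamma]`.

Whole compound: head "herder" (specifically "monastery herder"), modifier "dusk serpent cage".
"dusk serpent cage" → head "cage", modifier "dusk serpent".
"dusk serpent" → head "serpent", modifier "dusk".
"monastery herder" → head "herder", modifier "monastery".
Assembled: [[[dusk serpent] cage] [monastery herder]].

[[[dusk serpent] cage] [monastery herder]]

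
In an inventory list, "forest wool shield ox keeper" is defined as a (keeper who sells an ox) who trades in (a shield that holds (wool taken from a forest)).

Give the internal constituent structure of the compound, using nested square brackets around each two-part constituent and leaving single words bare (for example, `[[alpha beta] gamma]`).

[[[forest wool] shield] [ox keeper]]

Whole compound: head "keeper" (specifically "ox keeper"), modifier "forest wool shield".
"forest wool shield" → head "shield", modifier "forest wool".
"forest wool" → head "wool", modifier "forest".
"ox keeper" → head "keeper", modifier "ox".
So the structure is [[[forest wool] shield] [ox keeper]].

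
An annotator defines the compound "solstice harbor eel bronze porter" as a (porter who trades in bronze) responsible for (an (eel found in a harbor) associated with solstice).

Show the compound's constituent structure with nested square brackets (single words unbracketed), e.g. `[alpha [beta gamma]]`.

The outermost head in the paraphrase is "porter" (specifically "bronze porter"), modified by "solstice harbor eel".
Inside "solstice harbor eel": head "eel" (specifically "harbor eel"), modifier "solstice".
Inside "harbor eel": head "eel", modifier "harbor".
Inside "bronze porter": head "porter", modifier "bronze".
Putting it together: [[solstice [harbor eel]] [bronze porter]].

[[solstice [harbor eel]] [bronze porter]]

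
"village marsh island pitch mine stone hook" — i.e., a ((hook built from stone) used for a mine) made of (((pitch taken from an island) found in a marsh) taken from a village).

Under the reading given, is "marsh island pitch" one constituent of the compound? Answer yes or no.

yes

The paraphrase groups the words so that "marsh island pitch" is one unit: it corresponds to a single parenthesized sub-phrase.
The full structure is [[village [marsh [island pitch]]] [mine [stone hook]]], in which [marsh island pitch] is a constituent.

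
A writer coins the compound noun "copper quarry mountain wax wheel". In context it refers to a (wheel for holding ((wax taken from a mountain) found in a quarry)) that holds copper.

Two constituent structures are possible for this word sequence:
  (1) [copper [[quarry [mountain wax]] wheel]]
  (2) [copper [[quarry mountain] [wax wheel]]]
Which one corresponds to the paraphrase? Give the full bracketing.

[copper [[quarry [mountain wax]] wheel]]

The paraphrase's head is the "wheel" part ("quarry mountain wax wheel"); its modifier is "copper".
That top-level split, carried through the inner groups, gives [copper [[quarry [mountain wax]] wheel]].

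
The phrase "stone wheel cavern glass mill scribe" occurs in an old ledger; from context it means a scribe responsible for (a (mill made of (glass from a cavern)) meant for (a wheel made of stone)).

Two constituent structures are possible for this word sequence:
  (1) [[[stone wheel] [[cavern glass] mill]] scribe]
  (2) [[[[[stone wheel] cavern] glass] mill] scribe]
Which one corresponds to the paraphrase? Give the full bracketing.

[[[stone wheel] [[cavern glass] mill]] scribe]

The paraphrase's head is the "scribe" part ("scribe"); its modifier is "stone wheel cavern glass mill".
That top-level split, carried through the inner groups, gives [[[stone wheel] [[cavern glass] mill]] scribe].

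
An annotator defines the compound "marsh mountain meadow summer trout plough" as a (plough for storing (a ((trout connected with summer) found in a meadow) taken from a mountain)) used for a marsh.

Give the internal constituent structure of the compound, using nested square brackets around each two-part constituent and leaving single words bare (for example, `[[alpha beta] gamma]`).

[marsh [[mountain [meadow [summer trout]]] plough]]

Whole compound: head "plough" (specifically "mountain meadow summer trout plough"), modifier "marsh".
Within "mountain meadow summer trout plough", the head is "plough" and the modifier is "mountain meadow summer trout".
Within "mountain meadow summer trout", the head is "trout" (specifically "meadow summer trout") and the modifier is "mountain".
Within "meadow summer trout", the head is "trout" (specifically "summer trout") and the modifier is "meadow".
Within "summer trout", the head is "trout" and the modifier is "summer".
Assembled: [marsh [[mountain [meadow [summer trout]]] plough]].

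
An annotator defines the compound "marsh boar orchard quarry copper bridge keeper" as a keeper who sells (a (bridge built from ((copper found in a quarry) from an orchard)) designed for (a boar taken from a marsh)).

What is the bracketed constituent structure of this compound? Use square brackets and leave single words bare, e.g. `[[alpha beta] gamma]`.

Overall it is a kind of keeper; the modifier is "marsh boar orchard quarry copper bridge".
"marsh boar orchard quarry copper bridge" → head "bridge" (specifically "orchard quarry copper bridge"), modifier "marsh boar".
"marsh boar" → head "boar", modifier "marsh".
"orchard quarry copper bridge" → head "bridge", modifier "orchard quarry copper".
"orchard quarry copper" → head "copper" (specifically "quarry copper"), modifier "orchard".
"quarry copper" → head "copper", modifier "quarry".
Putting it together: [[[marsh boar] [[orchard [quarry copper]] bridge]] keeper].

[[[marsh boar] [[orchard [quarry copper]] bridge]] keeper]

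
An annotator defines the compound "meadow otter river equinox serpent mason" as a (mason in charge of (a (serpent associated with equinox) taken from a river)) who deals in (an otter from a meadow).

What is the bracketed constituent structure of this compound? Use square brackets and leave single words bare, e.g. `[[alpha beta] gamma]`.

[[meadow otter] [[river [equinox serpent]] mason]]

At the top level: head "mason" (specifically "river equinox serpent mason"); modifier "meadow otter".
"meadow otter" → head "otter", modifier "meadow".
"river equinox serpent mason" → head "mason", modifier "river equinox serpent".
"river equinox serpent" → head "serpent" (specifically "equinox serpent"), modifier "river".
"equinox serpent" → head "serpent", modifier "equinox".
Assembled: [[meadow otter] [[river [equinox serpent]] mason]].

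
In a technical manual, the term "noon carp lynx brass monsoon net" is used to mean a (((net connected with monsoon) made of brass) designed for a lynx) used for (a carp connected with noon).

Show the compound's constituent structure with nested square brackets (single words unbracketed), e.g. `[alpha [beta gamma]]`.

At the top level: head "net" (specifically "lynx brass monsoon net"); modifier "noon carp".
"noon carp" → head "carp", modifier "noon".
"lynx brass monsoon net" → head "net" (specifically "brass monsoon net"), modifier "lynx".
"brass monsoon net" → head "net" (specifically "monsoon net"), modifier "brass".
"monsoon net" → head "net", modifier "monsoon".
So the structure is [[noon carp] [lynx [brass [monsoon net]]]].

[[noon carp] [lynx [brass [monsoon net]]]]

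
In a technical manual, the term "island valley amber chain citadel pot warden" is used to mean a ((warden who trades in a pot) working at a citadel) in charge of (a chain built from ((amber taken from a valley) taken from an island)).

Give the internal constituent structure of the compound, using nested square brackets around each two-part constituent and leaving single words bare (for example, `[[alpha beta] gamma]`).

[[[island [valley amber]] chain] [citadel [pot warden]]]

Overall it is a kind of warden (specifically "citadel pot warden"); the modifier is "island valley amber chain".
Inside "island valley amber chain": head "chain", modifier "island valley amber".
Inside "island valley amber": head "amber" (specifically "valley amber"), modifier "island".
Inside "valley amber": head "amber", modifier "valley".
Inside "citadel pot warden": head "warden" (specifically "pot warden"), modifier "citadel".
Inside "pot warden": head "warden", modifier "pot".
Putting it together: [[[island [valley amber]] chain] [citadel [pot warden]]].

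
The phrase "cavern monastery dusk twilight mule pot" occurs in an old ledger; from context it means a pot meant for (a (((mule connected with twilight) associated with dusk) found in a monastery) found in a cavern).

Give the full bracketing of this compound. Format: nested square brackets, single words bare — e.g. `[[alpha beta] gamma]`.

Overall it is a kind of pot; the modifier is "cavern monastery dusk twilight mule".
"cavern monastery dusk twilight mule" → head "mule" (specifically "monastery dusk twilight mule"), modifier "cavern".
"monastery dusk twilight mule" → head "mule" (specifically "dusk twilight mule"), modifier "monastery".
"dusk twilight mule" → head "mule" (specifically "twilight mule"), modifier "dusk".
"twilight mule" → head "mule", modifier "twilight".
So the structure is [[cavern [monastery [dusk [twilight mule]]]] pot].

[[cavern [monastery [dusk [twilight mule]]]] pot]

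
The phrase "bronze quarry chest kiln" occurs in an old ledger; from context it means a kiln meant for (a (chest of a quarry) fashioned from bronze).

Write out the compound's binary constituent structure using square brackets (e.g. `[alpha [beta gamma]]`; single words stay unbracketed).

The outermost head in the paraphrase is "kiln", modified by "bronze quarry chest".
"bronze quarry chest" → head "chest" (specifically "quarry chest"), modifier "bronze".
"quarry chest" → head "chest", modifier "quarry".
Putting it together: [[bronze [quarry chest]] kiln].

[[bronze [quarry chest]] kiln]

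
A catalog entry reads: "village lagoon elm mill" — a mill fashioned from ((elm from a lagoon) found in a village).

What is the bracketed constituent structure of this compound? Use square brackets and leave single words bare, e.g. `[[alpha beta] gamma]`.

Whole compound: head "mill", modifier "village lagoon elm".
"village lagoon elm" → head "elm" (specifically "lagoon elm"), modifier "village".
"lagoon elm" → head "elm", modifier "lagoon".
Assembled: [[village [lagoon elm]] mill].

[[village [lagoon elm]] mill]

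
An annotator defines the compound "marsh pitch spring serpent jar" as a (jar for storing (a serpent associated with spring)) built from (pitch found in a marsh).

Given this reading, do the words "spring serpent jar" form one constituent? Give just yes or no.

yes

The paraphrase groups the words so that "spring serpent jar" is one unit: it corresponds to a single parenthesized sub-phrase.
The full structure is [[marsh pitch] [[spring serpent] jar]], in which [spring serpent jar] is a constituent.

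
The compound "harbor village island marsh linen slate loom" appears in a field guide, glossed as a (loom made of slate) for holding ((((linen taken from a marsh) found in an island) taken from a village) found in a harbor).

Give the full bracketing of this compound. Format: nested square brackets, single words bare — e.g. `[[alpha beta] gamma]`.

[[harbor [village [island [marsh linen]]]] [slate loom]]

The outermost head in the paraphrase is "loom" (specifically "slate loom"), modified by "harbor village island marsh linen".
"harbor village island marsh linen" → head "linen" (specifically "village island marsh linen"), modifier "harbor".
"village island marsh linen" → head "linen" (specifically "island marsh linen"), modifier "village".
"island marsh linen" → head "linen" (specifically "marsh linen"), modifier "island".
"marsh linen" → head "linen", modifier "marsh".
"slate loom" → head "loom", modifier "slate".
Assembled: [[harbor [village [island [marsh linen]]]] [slate loom]].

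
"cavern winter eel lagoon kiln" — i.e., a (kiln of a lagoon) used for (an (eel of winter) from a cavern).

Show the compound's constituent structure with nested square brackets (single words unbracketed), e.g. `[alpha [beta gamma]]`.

[[cavern [winter eel]] [lagoon kiln]]

The outermost head in the paraphrase is "kiln" (specifically "lagoon kiln"), modified by "cavern winter eel".
Within "cavern winter eel", the head is "eel" (specifically "winter eel") and the modifier is "cavern".
Within "winter eel", the head is "eel" and the modifier is "winter".
Within "lagoon kiln", the head is "kiln" and the modifier is "lagoon".
Assembled: [[cavern [winter eel]] [lagoon kiln]].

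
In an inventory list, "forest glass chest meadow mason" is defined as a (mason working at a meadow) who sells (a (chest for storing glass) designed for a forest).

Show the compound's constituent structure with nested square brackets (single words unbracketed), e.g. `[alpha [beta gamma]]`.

Whole compound: head "mason" (specifically "meadow mason"), modifier "forest glass chest".
"forest glass chest" → head "chest" (specifically "glass chest"), modifier "forest".
"glass chest" → head "chest", modifier "glass".
"meadow mason" → head "mason", modifier "meadow".
Assembled: [[forest [glass chest]] [meadow mason]].

[[forest [glass chest]] [meadow mason]]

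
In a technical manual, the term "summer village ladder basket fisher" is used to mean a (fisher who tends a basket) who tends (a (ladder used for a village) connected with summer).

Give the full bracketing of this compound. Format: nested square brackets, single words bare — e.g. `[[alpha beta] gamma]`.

Overall it is a kind of fisher (specifically "basket fisher"); the modifier is "summer village ladder".
"summer village ladder" → head "ladder" (specifically "village ladder"), modifier "summer".
"village ladder" → head "ladder", modifier "village".
"basket fisher" → head "fisher", modifier "basket".
Assembled: [[summer [village ladder]] [basket fisher]].

[[summer [village ladder]] [basket fisher]]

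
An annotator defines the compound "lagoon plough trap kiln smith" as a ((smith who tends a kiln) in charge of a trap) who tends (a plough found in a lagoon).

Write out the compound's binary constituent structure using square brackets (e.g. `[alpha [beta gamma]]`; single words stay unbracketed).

[[lagoon plough] [trap [kiln smith]]]

Overall it is a kind of smith (specifically "trap kiln smith"); the modifier is "lagoon plough".
Inside "lagoon plough": head "plough", modifier "lagoon".
Inside "trap kiln smith": head "smith" (specifically "kiln smith"), modifier "trap".
Inside "kiln smith": head "smith", modifier "kiln".
So the structure is [[lagoon plough] [trap [kiln smith]]].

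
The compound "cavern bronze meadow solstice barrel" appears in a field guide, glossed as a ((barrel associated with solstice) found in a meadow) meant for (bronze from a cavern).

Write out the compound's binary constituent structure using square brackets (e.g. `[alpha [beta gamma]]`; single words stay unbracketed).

[[cavern bronze] [meadow [solstice barrel]]]

At the top level: head "barrel" (specifically "meadow solstice barrel"); modifier "cavern bronze".
"cavern bronze" → head "bronze", modifier "cavern".
"meadow solstice barrel" → head "barrel" (specifically "solstice barrel"), modifier "meadow".
"solstice barrel" → head "barrel", modifier "solstice".
Putting it together: [[cavern bronze] [meadow [solstice barrel]]].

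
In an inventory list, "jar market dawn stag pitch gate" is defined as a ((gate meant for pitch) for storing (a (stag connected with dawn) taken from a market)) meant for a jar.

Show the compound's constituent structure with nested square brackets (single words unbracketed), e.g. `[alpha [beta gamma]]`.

[jar [[market [dawn stag]] [pitch gate]]]

Whole compound: head "gate" (specifically "market dawn stag pitch gate"), modifier "jar".
"market dawn stag pitch gate" → head "gate" (specifically "pitch gate"), modifier "market dawn stag".
"market dawn stag" → head "stag" (specifically "dawn stag"), modifier "market".
"dawn stag" → head "stag", modifier "dawn".
"pitch gate" → head "gate", modifier "pitch".
Putting it together: [jar [[market [dawn stag]] [pitch gate]]].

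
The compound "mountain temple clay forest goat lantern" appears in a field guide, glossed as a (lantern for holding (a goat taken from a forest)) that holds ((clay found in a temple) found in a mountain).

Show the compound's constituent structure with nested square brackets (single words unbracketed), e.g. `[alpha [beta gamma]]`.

[[mountain [temple clay]] [[forest goat] lantern]]

Whole compound: head "lantern" (specifically "forest goat lantern"), modifier "mountain temple clay".
"mountain temple clay" → head "clay" (specifically "temple clay"), modifier "mountain".
"temple clay" → head "clay", modifier "temple".
"forest goat lantern" → head "lantern", modifier "forest goat".
"forest goat" → head "goat", modifier "forest".
So the structure is [[mountain [temple clay]] [[forest goat] lantern]].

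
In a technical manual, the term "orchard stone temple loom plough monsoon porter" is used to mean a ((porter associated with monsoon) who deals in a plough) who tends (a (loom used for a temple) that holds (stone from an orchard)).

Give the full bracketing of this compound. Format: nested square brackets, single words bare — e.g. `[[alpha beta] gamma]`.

[[[orchard stone] [temple loom]] [plough [monsoon porter]]]

Overall it is a kind of porter (specifically "plough monsoon porter"); the modifier is "orchard stone temple loom".
Inside "orchard stone temple loom": head "loom" (specifically "temple loom"), modifier "orchard stone".
Inside "orchard stone": head "stone", modifier "orchard".
Inside "temple loom": head "loom", modifier "temple".
Inside "plough monsoon porter": head "porter" (specifically "monsoon porter"), modifier "plough".
Inside "monsoon porter": head "porter", modifier "monsoon".
Assembled: [[[orchard stone] [temple loom]] [plough [monsoon porter]]].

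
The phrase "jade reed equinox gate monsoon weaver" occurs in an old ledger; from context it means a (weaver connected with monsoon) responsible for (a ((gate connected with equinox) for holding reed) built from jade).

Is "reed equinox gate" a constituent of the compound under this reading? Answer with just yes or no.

The paraphrase groups the words so that "reed equinox gate" is one unit: it corresponds to a single parenthesized sub-phrase.
The full structure is [[jade [reed [equinox gate]]] [monsoon weaver]], in which [reed equinox gate] is a constituent.

yes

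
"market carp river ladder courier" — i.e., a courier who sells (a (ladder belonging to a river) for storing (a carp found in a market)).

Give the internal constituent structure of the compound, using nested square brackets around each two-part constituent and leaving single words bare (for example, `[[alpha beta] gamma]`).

At the top level: head "courier"; modifier "market carp river ladder".
"market carp river ladder" → head "ladder" (specifically "river ladder"), modifier "market carp".
"market carp" → head "carp", modifier "market".
"river ladder" → head "ladder", modifier "river".
So the structure is [[[market carp] [river ladder]] courier].

[[[market carp] [river ladder]] courier]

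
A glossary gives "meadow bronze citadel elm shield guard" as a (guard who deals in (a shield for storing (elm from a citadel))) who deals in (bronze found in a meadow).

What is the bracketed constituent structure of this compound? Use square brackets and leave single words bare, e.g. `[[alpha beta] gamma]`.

[[meadow bronze] [[[citadel elm] shield] guard]]

The outermost head in the paraphrase is "guard" (specifically "citadel elm shield guard"), modified by "meadow bronze".
Inside "meadow bronze": head "bronze", modifier "meadow".
Inside "citadel elm shield guard": head "guard", modifier "citadel elm shield".
Inside "citadel elm shield": head "shield", modifier "citadel elm".
Inside "citadel elm": head "elm", modifier "citadel".
Assembled: [[meadow bronze] [[[citadel elm] shield] guard]].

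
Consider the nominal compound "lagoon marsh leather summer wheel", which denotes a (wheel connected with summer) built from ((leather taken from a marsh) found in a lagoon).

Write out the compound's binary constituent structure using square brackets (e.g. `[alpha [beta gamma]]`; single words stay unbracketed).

[[lagoon [marsh leather]] [summer wheel]]

The outermost head in the paraphrase is "wheel" (specifically "summer wheel"), modified by "lagoon marsh leather".
Within "lagoon marsh leather", the head is "leather" (specifically "marsh leather") and the modifier is "lagoon".
Within "marsh leather", the head is "leather" and the modifier is "marsh".
Within "summer wheel", the head is "wheel" and the modifier is "summer".
Assembled: [[lagoon [marsh leather]] [summer wheel]].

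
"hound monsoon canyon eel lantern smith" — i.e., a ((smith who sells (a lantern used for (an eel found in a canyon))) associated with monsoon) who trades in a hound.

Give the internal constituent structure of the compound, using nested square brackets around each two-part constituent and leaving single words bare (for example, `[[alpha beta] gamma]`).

[hound [monsoon [[[canyon eel] lantern] smith]]]

Overall it is a kind of smith (specifically "monsoon canyon eel lantern smith"); the modifier is "hound".
Within "monsoon canyon eel lantern smith", the head is "smith" (specifically "canyon eel lantern smith") and the modifier is "monsoon".
Within "canyon eel lantern smith", the head is "smith" and the modifier is "canyon eel lantern".
Within "canyon eel lantern", the head is "lantern" and the modifier is "canyon eel".
Within "canyon eel", the head is "eel" and the modifier is "canyon".
Assembled: [hound [monsoon [[[canyon eel] lantern] smith]]].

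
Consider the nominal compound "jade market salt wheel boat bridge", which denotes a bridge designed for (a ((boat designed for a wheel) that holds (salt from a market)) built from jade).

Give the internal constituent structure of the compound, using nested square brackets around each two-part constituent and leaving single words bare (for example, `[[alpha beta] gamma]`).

[[jade [[market salt] [wheel boat]]] bridge]

The outermost head in the paraphrase is "bridge", modified by "jade market salt wheel boat".
"jade market salt wheel boat" → head "boat" (specifically "market salt wheel boat"), modifier "jade".
"market salt wheel boat" → head "boat" (specifically "wheel boat"), modifier "market salt".
"market salt" → head "salt", modifier "market".
"wheel boat" → head "boat", modifier "wheel".
Assembled: [[jade [[market salt] [wheel boat]]] bridge].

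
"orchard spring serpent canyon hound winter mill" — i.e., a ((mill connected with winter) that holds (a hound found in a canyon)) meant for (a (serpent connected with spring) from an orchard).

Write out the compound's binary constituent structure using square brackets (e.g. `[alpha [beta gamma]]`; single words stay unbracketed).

The outermost head in the paraphrase is "mill" (specifically "canyon hound winter mill"), modified by "orchard spring serpent".
"orchard spring serpent" → head "serpent" (specifically "spring serpent"), modifier "orchard".
"spring serpent" → head "serpent", modifier "spring".
"canyon hound winter mill" → head "mill" (specifically "winter mill"), modifier "canyon hound".
"canyon hound" → head "hound", modifier "canyon".
"winter mill" → head "mill", modifier "winter".
So the structure is [[orchard [spring serpent]] [[canyon hound] [winter mill]]].

[[orchard [spring serpent]] [[canyon hound] [winter mill]]]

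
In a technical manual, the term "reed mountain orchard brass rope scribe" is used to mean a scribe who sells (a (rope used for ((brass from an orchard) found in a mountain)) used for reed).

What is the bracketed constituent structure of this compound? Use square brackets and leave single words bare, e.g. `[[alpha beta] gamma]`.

Whole compound: head "scribe", modifier "reed mountain orchard brass rope".
"reed mountain orchard brass rope" → head "rope" (specifically "mountain orchard brass rope"), modifier "reed".
"mountain orchard brass rope" → head "rope", modifier "mountain orchard brass".
"mountain orchard brass" → head "brass" (specifically "orchard brass"), modifier "mountain".
"orchard brass" → head "brass", modifier "orchard".
Assembled: [[reed [[mountain [orchard brass]] rope]] scribe].

[[reed [[mountain [orchard brass]] rope]] scribe]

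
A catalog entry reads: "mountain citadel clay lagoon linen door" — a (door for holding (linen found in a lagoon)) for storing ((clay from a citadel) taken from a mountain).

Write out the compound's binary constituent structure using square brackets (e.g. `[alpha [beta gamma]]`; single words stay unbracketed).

At the top level: head "door" (specifically "lagoon linen door"); modifier "mountain citadel clay".
Inside "mountain citadel clay": head "clay" (specifically "citadel clay"), modifier "mountain".
Inside "citadel clay": head "clay", modifier "citadel".
Inside "lagoon linen door": head "door", modifier "lagoon linen".
Inside "lagoon linen": head "linen", modifier "lagoon".
Assembled: [[mountain [citadel clay]] [[lagoon linen] door]].

[[mountain [citadel clay]] [[lagoon linen] door]]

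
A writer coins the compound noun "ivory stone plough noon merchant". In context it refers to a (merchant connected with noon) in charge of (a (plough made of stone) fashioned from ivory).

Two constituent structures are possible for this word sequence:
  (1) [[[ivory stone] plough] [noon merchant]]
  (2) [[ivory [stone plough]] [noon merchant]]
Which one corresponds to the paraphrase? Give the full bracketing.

[[ivory [stone plough]] [noon merchant]]

The paraphrase's head is the "merchant" part ("noon merchant"); its modifier is "ivory stone plough".
That top-level split, carried through the inner groups, gives [[ivory [stone plough]] [noon merchant]].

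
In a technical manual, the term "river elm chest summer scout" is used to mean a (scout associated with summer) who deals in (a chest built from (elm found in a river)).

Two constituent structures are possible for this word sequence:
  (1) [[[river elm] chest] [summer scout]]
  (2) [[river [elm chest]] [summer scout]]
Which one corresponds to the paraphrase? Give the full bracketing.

The paraphrase's head is the "scout" part ("summer scout"); its modifier is "river elm chest".
That top-level split, carried through the inner groups, gives [[[river elm] chest] [summer scout]].

[[[river elm] chest] [summer scout]]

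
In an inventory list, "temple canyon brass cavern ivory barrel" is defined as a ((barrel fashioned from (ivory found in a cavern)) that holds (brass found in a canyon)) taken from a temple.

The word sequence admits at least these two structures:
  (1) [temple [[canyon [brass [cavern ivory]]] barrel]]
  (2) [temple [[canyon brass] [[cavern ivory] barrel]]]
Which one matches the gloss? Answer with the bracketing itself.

The paraphrase's head is the "barrel" part ("canyon brass cavern ivory barrel"); its modifier is "temple".
That top-level split, carried through the inner groups, gives [temple [[canyon brass] [[cavern ivory] barrel]]].

[temple [[canyon brass] [[cavern ivory] barrel]]]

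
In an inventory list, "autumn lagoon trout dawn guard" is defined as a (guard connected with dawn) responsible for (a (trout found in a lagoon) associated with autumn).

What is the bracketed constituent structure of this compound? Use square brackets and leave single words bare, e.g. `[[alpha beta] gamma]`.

Overall it is a kind of guard (specifically "dawn guard"); the modifier is "autumn lagoon trout".
Inside "autumn lagoon trout": head "trout" (specifically "lagoon trout"), modifier "autumn".
Inside "lagoon trout": head "trout", modifier "lagoon".
Inside "dawn guard": head "guard", modifier "dawn".
So the structure is [[autumn [lagoon trout]] [dawn guard]].

[[autumn [lagoon trout]] [dawn guard]]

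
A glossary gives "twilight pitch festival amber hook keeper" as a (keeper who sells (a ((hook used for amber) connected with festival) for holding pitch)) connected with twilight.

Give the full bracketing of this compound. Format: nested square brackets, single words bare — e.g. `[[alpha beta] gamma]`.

[twilight [[pitch [festival [amber hook]]] keeper]]

At the top level: head "keeper" (specifically "pitch festival amber hook keeper"); modifier "twilight".
"pitch festival amber hook keeper" → head "keeper", modifier "pitch festival amber hook".
"pitch festival amber hook" → head "hook" (specifically "festival amber hook"), modifier "pitch".
"festival amber hook" → head "hook" (specifically "amber hook"), modifier "festival".
"amber hook" → head "hook", modifier "amber".
Assembled: [twilight [[pitch [festival [amber hook]]] keeper]].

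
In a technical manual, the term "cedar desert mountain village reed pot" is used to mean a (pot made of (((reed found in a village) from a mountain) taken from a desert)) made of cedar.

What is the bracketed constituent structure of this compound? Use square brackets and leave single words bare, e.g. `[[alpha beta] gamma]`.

[cedar [[desert [mountain [village reed]]] pot]]

The outermost head in the paraphrase is "pot" (specifically "desert mountain village reed pot"), modified by "cedar".
"desert mountain village reed pot" → head "pot", modifier "desert mountain village reed".
"desert mountain village reed" → head "reed" (specifically "mountain village reed"), modifier "desert".
"mountain village reed" → head "reed" (specifically "village reed"), modifier "mountain".
"village reed" → head "reed", modifier "village".
So the structure is [cedar [[desert [mountain [village reed]]] pot]].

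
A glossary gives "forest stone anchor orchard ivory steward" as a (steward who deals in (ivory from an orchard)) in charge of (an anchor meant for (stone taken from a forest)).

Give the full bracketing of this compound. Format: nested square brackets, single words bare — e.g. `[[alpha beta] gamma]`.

Overall it is a kind of steward (specifically "orchard ivory steward"); the modifier is "forest stone anchor".
Inside "forest stone anchor": head "anchor", modifier "forest stone".
Inside "forest stone": head "stone", modifier "forest".
Inside "orchard ivory steward": head "steward", modifier "orchard ivory".
Inside "orchard ivory": head "ivory", modifier "orchard".
Putting it together: [[[forest stone] anchor] [[orchard ivory] steward]].

[[[forest stone] anchor] [[orchard ivory] steward]]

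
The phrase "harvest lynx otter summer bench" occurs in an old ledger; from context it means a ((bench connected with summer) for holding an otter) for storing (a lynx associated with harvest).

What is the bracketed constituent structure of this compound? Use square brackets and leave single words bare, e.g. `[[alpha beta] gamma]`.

At the top level: head "bench" (specifically "otter summer bench"); modifier "harvest lynx".
Within "harvest lynx", the head is "lynx" and the modifier is "harvest".
Within "otter summer bench", the head is "bench" (specifically "summer bench") and the modifier is "otter".
Within "summer bench", the head is "bench" and the modifier is "summer".
Assembled: [[harvest lynx] [otter [summer bench]]].

[[harvest lynx] [otter [summer bench]]]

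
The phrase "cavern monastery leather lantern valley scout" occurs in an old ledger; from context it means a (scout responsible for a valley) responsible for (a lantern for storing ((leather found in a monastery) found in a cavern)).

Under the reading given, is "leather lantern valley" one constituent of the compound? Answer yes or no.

The top-level split is [cavern monastery leather lantern] [valley scout]; the full structure is [[[cavern [monastery leather]] lantern] [valley scout]].
"leather lantern valley" straddles a constituent boundary, so it is not a single unit.

no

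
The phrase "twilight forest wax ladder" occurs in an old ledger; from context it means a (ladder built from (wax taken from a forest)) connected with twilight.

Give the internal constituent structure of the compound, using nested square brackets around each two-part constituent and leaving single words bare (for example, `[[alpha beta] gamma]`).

[twilight [[forest wax] ladder]]

Whole compound: head "ladder" (specifically "forest wax ladder"), modifier "twilight".
"forest wax ladder" → head "ladder", modifier "forest wax".
"forest wax" → head "wax", modifier "forest".
Assembled: [twilight [[forest wax] ladder]].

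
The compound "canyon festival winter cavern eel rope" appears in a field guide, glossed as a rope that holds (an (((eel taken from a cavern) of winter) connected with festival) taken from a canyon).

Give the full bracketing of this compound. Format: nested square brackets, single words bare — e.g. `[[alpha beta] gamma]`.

Whole compound: head "rope", modifier "canyon festival winter cavern eel".
Within "canyon festival winter cavern eel", the head is "eel" (specifically "festival winter cavern eel") and the modifier is "canyon".
Within "festival winter cavern eel", the head is "eel" (specifically "winter cavern eel") and the modifier is "festival".
Within "winter cavern eel", the head is "eel" (specifically "cavern eel") and the modifier is "winter".
Within "cavern eel", the head is "eel" and the modifier is "cavern".
Putting it together: [[canyon [festival [winter [cavern eel]]]] rope].

[[canyon [festival [winter [cavern eel]]]] rope]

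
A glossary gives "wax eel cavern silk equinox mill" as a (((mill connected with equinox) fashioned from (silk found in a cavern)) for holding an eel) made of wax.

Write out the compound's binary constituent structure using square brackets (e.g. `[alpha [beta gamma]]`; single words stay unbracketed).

[wax [eel [[cavern silk] [equinox mill]]]]

The outermost head in the paraphrase is "mill" (specifically "eel cavern silk equinox mill"), modified by "wax".
Inside "eel cavern silk equinox mill": head "mill" (specifically "cavern silk equinox mill"), modifier "eel".
Inside "cavern silk equinox mill": head "mill" (specifically "equinox mill"), modifier "cavern silk".
Inside "cavern silk": head "silk", modifier "cavern".
Inside "equinox mill": head "mill", modifier "equinox".
So the structure is [wax [eel [[cavern silk] [equinox mill]]]].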